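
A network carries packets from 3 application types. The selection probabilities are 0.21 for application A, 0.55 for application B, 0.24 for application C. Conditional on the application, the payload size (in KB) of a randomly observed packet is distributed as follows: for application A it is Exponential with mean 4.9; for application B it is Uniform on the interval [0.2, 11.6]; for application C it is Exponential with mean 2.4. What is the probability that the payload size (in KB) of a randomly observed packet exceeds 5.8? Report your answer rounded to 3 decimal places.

0.366

Conditional on each application, P(X > 5.8): A: 0.306152; B: 0.508772; C: 0.0892185.
By total probability, P(X > 5.8) = 0.21·0.306152 + 0.55·0.508772 + 0.24·0.0892185 = 0.365529.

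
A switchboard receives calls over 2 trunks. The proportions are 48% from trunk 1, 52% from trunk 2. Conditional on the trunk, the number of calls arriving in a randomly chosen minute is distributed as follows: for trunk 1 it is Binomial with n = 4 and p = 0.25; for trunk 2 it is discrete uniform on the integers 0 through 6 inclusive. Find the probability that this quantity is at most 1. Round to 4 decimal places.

0.5029

Conditional on each trunk, P(X ≤ 1): 1: 0.738281; 2: 0.285714.
By total probability, P(X ≤ 1) = 0.48·0.738281 + 0.52·0.285714 = 0.502946.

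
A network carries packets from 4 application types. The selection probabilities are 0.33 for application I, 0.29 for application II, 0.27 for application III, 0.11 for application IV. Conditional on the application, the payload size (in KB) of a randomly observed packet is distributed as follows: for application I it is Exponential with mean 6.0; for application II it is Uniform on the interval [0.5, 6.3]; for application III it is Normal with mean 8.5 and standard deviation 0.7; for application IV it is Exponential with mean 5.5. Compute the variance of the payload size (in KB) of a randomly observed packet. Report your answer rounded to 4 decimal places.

Per component, I: μ=6, E[X²]=72; II: μ=3.4, E[X²]=14.3633; III: μ=8.5, E[X²]=72.74; IV: μ=5.5, E[X²]=60.5.
E[X] = 0.33·6 + 0.29·3.4 + 0.27·8.5 + 0.11·5.5 = 5.866.
E[X²] = 0.33·72 + 0.29·14.3633 + 0.27·72.74 + 0.11·60.5 = 54.2202.
Var(X) = E[X²] − (E[X])² = 54.2202 − 34.41 = 19.8102.

19.8102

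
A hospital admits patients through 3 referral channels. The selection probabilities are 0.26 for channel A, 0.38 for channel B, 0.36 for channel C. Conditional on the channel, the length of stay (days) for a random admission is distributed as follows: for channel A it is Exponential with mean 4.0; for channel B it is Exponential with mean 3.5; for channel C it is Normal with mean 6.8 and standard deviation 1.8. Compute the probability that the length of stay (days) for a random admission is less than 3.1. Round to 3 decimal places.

Conditional on each channel, P(X < 3.1): A: 0.539296; B: 0.587581; C: 0.0199127.
By total probability, P(X < 3.1) = 0.26·0.539296 + 0.38·0.587581 + 0.36·0.0199127 = 0.370666.

0.371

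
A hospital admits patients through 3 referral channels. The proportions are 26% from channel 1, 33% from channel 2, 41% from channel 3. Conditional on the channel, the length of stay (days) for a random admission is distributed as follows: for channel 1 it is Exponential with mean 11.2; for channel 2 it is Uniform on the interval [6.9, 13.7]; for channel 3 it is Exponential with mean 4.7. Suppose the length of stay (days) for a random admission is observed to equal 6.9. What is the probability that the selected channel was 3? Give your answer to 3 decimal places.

Likelihoods f(6.9 | ·): 1: 0.0482198; 2: 0.147059; 3: 0.0490141.
Posterior ∝ prior × likelihood. Numerator for 3: 0.41·0.0490141 = 0.0200958.
Normalizing constant: 0.26·0.0482198 + 0.33·0.147059 + 0.41·0.0490141 = 0.0811623.
P(3 | observation) = 0.0200958 / 0.0811623 = 0.2476.

0.248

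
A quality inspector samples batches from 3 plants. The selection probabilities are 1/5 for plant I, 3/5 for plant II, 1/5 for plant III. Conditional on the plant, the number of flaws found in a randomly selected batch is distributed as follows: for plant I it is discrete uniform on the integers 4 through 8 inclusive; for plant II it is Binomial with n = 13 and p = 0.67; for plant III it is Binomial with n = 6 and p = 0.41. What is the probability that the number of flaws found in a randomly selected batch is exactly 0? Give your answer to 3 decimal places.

0.008

Conditional on each plant, P(X = 0): I: 0; II: 5.50404e-07; III: 0.0421805.
By total probability, P(X = 0) = 0.2·0 + 0.6·5.50404e-07 + 0.2·0.0421805 = 0.00843644.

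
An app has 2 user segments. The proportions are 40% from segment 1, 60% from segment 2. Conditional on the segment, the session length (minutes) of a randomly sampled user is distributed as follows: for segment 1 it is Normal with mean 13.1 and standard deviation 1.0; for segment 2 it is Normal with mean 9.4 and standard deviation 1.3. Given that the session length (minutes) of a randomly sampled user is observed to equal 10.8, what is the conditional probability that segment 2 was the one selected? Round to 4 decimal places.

Likelihoods f(10.8 | ·): 1: 0.028327; 2: 0.171841.
Posterior ∝ prior × likelihood. Numerator for 2: 0.6·0.171841 = 0.103105.
Normalizing constant: 0.4·0.028327 + 0.6·0.171841 = 0.114436.
P(2 | observation) = 0.103105 / 0.114436 = 0.900985.

0.9010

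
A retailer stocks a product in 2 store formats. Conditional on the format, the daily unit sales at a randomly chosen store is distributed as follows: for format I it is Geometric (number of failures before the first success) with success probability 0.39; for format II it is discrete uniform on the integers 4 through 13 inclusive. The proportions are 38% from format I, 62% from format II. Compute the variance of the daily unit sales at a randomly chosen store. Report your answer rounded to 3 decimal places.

Per component, I: μ=1.5641, E[X²]=6.45694; II: μ=8.5, E[X²]=80.5.
E[X] = 0.38·1.5641 + 0.62·8.5 = 5.86436.
E[X²] = 0.38·6.45694 + 0.62·80.5 = 52.3636.
Var(X) = E[X²] − (E[X])² = 52.3636 − 34.3907 = 17.9729.

17.973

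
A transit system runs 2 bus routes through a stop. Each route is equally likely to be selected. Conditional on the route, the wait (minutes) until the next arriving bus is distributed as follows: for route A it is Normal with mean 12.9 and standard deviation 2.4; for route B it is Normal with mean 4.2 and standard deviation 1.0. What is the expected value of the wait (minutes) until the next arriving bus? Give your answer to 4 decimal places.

8.5500

Component means — A: 12.9; B: 4.2.
E[X] = 0.5·12.9 + 0.5·4.2 = 8.55.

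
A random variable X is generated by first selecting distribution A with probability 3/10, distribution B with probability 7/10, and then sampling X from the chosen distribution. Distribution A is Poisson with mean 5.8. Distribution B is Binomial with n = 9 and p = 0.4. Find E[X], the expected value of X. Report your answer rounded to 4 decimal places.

4.2600

Component means — A: 5.8; B: 3.6.
E[X] = 0.3·5.8 + 0.7·3.6 = 4.26.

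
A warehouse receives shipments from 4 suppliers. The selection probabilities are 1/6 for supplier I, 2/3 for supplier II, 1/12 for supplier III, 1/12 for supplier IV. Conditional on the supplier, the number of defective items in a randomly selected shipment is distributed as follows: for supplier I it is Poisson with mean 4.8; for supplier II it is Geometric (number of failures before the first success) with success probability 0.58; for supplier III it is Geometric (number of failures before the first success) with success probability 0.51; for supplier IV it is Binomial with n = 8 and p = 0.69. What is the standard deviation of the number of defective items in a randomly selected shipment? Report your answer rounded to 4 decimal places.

2.3270

Per component, I: μ=4.8, E[X²]=27.84; II: μ=0.724138, E[X²]=1.77289; III: μ=0.960784, E[X²]=2.807; IV: μ=5.52, E[X²]=32.1816.
E[X] = 0.166667·4.8 + 0.666667·0.724138 + 0.0833333·0.960784 + 0.0833333·5.52 = 1.82282.
E[X²] = 0.166667·27.84 + 0.666667·1.77289 + 0.0833333·2.807 + 0.0833333·32.1816 = 8.73764.
Var(X) = E[X²] − (E[X])² = 8.73764 − 3.32269 = 5.41496.
SD(X) = √5.41496 = 2.32701.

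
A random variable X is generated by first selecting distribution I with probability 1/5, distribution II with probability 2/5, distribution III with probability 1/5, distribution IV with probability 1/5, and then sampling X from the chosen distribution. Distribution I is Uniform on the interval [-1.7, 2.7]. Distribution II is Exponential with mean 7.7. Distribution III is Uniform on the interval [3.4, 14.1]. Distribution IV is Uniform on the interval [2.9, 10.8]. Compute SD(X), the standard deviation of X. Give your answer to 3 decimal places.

Per component, I: μ=0.5, E[X²]=1.86333; II: μ=7.7, E[X²]=118.58; III: μ=8.75, E[X²]=86.1033; IV: μ=6.85, E[X²]=52.1233.
E[X] = 0.2·0.5 + 0.4·7.7 + 0.2·8.75 + 0.2·6.85 = 6.3.
E[X²] = 0.2·1.86333 + 0.4·118.58 + 0.2·86.1033 + 0.2·52.1233 = 75.45.
Var(X) = E[X²] − (E[X])² = 75.45 − 39.69 = 35.76.
SD(X) = √35.76 = 5.97997.

5.980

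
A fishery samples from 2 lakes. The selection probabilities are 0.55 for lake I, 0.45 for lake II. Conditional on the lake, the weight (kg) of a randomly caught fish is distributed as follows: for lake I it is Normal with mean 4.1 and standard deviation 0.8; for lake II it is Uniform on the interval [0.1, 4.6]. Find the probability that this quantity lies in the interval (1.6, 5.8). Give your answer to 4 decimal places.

Conditional on each lake, P(1.6 < X < 5.8): I: 0.982318; II: 0.666667.
By total probability, P(1.6 < X < 5.8) = 0.55·0.982318 + 0.45·0.666667 = 0.840275.

0.8403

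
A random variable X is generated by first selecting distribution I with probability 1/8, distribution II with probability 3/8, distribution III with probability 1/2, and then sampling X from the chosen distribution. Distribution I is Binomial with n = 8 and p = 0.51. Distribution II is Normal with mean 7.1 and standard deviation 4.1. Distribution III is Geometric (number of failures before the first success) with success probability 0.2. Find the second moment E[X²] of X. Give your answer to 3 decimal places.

45.538

For each component E[X²] = Var + (mean)², giving I: 18.6456; II: 67.22; III: 36.
Overall E[X²] = 0.125·18.6456 + 0.375·67.22 + 0.5·36 = 45.5382.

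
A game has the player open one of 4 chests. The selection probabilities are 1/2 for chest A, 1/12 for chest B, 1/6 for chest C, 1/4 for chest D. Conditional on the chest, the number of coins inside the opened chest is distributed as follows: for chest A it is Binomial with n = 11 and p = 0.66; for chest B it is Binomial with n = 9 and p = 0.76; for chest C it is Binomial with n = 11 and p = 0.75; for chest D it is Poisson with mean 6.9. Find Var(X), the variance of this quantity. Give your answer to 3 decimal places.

Per component, A: μ=7.26, E[X²]=55.176; B: μ=6.84, E[X²]=48.4272; C: μ=8.25, E[X²]=70.125; D: μ=6.9, E[X²]=54.51.
E[X] = 0.5·7.26 + 0.0833333·6.84 + 0.166667·8.25 + 0.25·6.9 = 7.3.
E[X²] = 0.5·55.176 + 0.0833333·48.4272 + 0.166667·70.125 + 0.25·54.51 = 56.9386.
Var(X) = E[X²] − (E[X])² = 56.9386 − 53.29 = 3.6486.

3.649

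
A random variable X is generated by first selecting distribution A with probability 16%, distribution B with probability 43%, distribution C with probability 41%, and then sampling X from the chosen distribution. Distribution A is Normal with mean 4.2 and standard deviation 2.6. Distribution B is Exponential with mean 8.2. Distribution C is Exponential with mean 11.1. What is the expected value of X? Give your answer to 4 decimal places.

Component means — A: 4.2; B: 8.2; C: 11.1.
E[X] = 0.16·4.2 + 0.43·8.2 + 0.41·11.1 = 8.749.

8.7490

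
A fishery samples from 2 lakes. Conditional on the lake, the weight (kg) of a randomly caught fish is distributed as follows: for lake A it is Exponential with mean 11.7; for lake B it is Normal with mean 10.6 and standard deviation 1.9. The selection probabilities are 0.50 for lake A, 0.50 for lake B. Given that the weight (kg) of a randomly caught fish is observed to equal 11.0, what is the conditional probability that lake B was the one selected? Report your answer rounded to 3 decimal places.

0.860

Likelihoods f(11.0 | ·): A: 0.0333813; B: 0.205368.
Posterior ∝ prior × likelihood. Numerator for B: 0.5·0.205368 = 0.102684.
Normalizing constant: 0.5·0.0333813 + 0.5·0.205368 = 0.119375.
P(B | observation) = 0.102684 / 0.119375 = 0.860183.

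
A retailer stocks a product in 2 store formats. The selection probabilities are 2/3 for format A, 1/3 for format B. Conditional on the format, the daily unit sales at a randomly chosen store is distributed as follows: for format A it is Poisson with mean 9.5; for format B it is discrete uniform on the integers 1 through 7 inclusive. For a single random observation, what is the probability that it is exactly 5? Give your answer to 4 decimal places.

Conditional on each format, P(X = 5): A: 0.0482658; B: 0.142857.
By total probability, P(X = 5) = 0.666667·0.0482658 + 0.333333·0.142857 = 0.0797962.

0.0798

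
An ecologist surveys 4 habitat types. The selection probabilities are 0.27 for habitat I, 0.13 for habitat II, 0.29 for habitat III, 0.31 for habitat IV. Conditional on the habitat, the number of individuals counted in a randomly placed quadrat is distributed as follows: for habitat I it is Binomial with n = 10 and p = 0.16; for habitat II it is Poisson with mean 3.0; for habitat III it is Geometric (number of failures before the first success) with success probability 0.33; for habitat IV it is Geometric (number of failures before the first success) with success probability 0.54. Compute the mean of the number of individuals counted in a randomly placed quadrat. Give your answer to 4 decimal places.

1.6749

Component means — I: 1.6; II: 3; III: 2.0303; IV: 0.851852.
E[X] = 0.27·1.6 + 0.13·3 + 0.29·2.0303 + 0.31·0.851852 = 1.67486.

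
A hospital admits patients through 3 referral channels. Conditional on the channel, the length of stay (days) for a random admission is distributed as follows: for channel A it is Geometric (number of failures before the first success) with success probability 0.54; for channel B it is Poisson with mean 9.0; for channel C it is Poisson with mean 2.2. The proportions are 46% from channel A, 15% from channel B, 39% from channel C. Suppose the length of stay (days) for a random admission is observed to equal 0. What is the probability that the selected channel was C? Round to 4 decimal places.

Likelihoods P(X=0 | ·): A: 0.54; B: 0.00012341; C: 0.110803.
Posterior ∝ prior × likelihood. Numerator for C: 0.39·0.110803 = 0.0432132.
Normalizing constant: 0.46·0.54 + 0.15·0.00012341 + 0.39·0.110803 = 0.291632.
P(C | observation) = 0.0432132 / 0.291632 = 0.148177.

0.1482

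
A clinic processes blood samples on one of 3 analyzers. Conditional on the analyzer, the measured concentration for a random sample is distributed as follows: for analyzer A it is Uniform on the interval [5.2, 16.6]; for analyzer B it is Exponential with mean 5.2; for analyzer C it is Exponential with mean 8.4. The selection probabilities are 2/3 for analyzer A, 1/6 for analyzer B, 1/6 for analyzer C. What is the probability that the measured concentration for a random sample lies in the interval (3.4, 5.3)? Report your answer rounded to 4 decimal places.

Conditional on each analyzer, P(3.4 < X < 5.3): A: 0.00877193; B: 0.159169; C: 0.135051.
By total probability, P(3.4 < X < 5.3) = 0.666667·0.00877193 + 0.166667·0.159169 + 0.166667·0.135051 = 0.0548846.

0.0549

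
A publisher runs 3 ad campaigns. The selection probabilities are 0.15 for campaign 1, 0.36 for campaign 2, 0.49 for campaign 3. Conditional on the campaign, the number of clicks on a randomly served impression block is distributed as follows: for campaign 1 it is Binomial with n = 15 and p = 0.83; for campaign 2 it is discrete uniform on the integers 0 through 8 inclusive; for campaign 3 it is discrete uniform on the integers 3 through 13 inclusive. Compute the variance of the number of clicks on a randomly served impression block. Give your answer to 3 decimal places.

15.751

Per component, 1: μ=12.45, E[X²]=157.119; 2: μ=4, E[X²]=22.6667; 3: μ=8, E[X²]=74.
E[X] = 0.15·12.45 + 0.36·4 + 0.49·8 = 7.2275.
E[X²] = 0.15·157.119 + 0.36·22.6667 + 0.49·74 = 67.9878.
Var(X) = E[X²] − (E[X])² = 67.9878 − 52.2368 = 15.7511.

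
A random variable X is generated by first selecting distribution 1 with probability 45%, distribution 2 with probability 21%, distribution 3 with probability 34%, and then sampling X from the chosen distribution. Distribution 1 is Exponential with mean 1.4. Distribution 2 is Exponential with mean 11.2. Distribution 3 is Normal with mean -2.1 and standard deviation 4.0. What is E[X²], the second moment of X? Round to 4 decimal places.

61.3882

For each component E[X²] = Var + (mean)², giving 1: 3.92; 2: 250.88; 3: 20.41.
Overall E[X²] = 0.45·3.92 + 0.21·250.88 + 0.34·20.41 = 61.3882.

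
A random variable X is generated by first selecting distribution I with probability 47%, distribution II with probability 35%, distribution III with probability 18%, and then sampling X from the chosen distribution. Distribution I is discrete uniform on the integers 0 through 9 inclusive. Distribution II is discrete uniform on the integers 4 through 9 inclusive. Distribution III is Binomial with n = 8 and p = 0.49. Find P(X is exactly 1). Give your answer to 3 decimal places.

Conditional on each component, P(X = 1): I: 0.1; II: 0; III: 0.0351785.
By total probability, P(X = 1) = 0.47·0.1 + 0.35·0 + 0.18·0.0351785 = 0.0533321.

0.053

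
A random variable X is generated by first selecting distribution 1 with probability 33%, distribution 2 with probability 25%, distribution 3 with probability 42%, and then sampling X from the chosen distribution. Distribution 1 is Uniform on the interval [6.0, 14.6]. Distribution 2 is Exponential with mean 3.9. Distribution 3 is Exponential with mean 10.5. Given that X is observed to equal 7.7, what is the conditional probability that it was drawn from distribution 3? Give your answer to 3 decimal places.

Likelihoods f(7.7 | ·): 1: 0.116279; 2: 0.0356026; 3: 0.0457434.
Posterior ∝ prior × likelihood. Numerator for 3: 0.42·0.0457434 = 0.0192122.
Normalizing constant: 0.33·0.116279 + 0.25·0.0356026 + 0.42·0.0457434 = 0.066485.
P(3 | observation) = 0.0192122 / 0.066485 = 0.288971.

0.289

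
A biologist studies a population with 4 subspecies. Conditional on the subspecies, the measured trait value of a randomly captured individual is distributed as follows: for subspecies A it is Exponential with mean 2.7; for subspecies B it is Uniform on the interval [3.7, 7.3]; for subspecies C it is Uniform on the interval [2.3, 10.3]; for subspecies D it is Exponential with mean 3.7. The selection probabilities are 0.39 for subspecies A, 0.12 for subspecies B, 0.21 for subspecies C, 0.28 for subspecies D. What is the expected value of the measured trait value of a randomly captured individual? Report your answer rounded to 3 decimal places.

4.072

Component means — A: 2.7; B: 5.5; C: 6.3; D: 3.7.
E[X] = 0.39·2.7 + 0.12·5.5 + 0.21·6.3 + 0.28·3.7 = 4.072.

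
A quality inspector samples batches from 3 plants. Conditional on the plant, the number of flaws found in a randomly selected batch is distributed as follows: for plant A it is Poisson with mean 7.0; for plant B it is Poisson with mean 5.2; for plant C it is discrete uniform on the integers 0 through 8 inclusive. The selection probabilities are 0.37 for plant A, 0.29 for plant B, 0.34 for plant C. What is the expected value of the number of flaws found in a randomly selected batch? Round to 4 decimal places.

5.4580

Component means — A: 7; B: 5.2; C: 4.
E[X] = 0.37·7 + 0.29·5.2 + 0.34·4 = 5.458.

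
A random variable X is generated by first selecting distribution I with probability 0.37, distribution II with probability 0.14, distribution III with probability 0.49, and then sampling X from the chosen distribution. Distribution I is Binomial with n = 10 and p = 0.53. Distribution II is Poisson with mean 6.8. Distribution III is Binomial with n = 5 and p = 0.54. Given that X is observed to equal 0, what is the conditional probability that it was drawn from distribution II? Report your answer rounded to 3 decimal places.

0.015

Likelihoods P(X=0 | ·): I: 0.000525991; II: 0.00111378; III: 0.0205963.
Posterior ∝ prior × likelihood. Numerator for II: 0.14·0.00111378 = 0.000155929.
Normalizing constant: 0.37·0.000525991 + 0.14·0.00111378 + 0.49·0.0205963 = 0.0104427.
P(II | observation) = 0.000155929 / 0.0104427 = 0.0149318.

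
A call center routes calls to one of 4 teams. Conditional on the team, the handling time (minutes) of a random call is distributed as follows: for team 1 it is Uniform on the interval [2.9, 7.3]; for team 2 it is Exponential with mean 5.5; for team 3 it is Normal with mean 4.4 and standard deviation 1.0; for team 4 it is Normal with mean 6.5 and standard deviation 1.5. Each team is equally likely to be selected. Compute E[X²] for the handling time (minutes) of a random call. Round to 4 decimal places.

38.2458

For each component E[X²] = Var + (mean)², giving 1: 27.6233; 2: 60.5; 3: 20.36; 4: 44.5.
Overall E[X²] = 0.25·27.6233 + 0.25·60.5 + 0.25·20.36 + 0.25·44.5 = 38.2458.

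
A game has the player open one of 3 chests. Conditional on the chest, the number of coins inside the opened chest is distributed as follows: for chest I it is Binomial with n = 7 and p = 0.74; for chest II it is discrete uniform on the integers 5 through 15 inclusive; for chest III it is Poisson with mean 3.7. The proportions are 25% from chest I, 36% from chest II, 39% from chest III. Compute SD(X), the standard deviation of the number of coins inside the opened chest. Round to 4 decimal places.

3.6410

Per component, I: μ=5.18, E[X²]=28.1792; II: μ=10, E[X²]=110; III: μ=3.7, E[X²]=17.39.
E[X] = 0.25·5.18 + 0.36·10 + 0.39·3.7 = 6.338.
E[X²] = 0.25·28.1792 + 0.36·110 + 0.39·17.39 = 53.4269.
Var(X) = E[X²] − (E[X])² = 53.4269 − 40.1702 = 13.2567.
SD(X) = √13.2567 = 3.64097.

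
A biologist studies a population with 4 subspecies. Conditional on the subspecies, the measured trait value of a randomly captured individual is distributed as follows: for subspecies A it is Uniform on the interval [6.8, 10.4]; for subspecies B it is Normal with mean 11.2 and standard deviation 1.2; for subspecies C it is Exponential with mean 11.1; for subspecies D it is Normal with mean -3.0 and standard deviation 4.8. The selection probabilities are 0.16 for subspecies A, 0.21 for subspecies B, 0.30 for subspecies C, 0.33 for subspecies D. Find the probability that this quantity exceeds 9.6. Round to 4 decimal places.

0.3542

Conditional on each subspecies, P(X > 9.6): A: 0.222222; B: 0.908789; C: 0.421108; D: 0.00433245.
By total probability, P(X > 9.6) = 0.16·0.222222 + 0.21·0.908789 + 0.3·0.421108 + 0.33·0.00433245 = 0.354163.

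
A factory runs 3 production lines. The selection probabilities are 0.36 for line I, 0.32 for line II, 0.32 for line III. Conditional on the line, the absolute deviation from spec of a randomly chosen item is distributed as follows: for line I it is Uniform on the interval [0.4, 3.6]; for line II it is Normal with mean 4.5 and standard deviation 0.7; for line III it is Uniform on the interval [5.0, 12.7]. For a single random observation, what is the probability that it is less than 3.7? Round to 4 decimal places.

0.4005

Conditional on each line, P(X < 3.7): I: 1; II: 0.126549; III: 0.
By total probability, P(X < 3.7) = 0.36·1 + 0.32·0.126549 + 0.32·0 = 0.400496.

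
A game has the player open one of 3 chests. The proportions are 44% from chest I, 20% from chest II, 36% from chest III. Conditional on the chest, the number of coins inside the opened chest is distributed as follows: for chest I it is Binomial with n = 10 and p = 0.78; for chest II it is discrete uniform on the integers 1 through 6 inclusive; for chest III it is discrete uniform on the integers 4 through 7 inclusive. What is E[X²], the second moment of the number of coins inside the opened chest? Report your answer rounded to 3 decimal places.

For each component E[X²] = Var + (mean)², giving I: 62.556; II: 15.1667; III: 31.5.
Overall E[X²] = 0.44·62.556 + 0.2·15.1667 + 0.36·31.5 = 41.898.

41.898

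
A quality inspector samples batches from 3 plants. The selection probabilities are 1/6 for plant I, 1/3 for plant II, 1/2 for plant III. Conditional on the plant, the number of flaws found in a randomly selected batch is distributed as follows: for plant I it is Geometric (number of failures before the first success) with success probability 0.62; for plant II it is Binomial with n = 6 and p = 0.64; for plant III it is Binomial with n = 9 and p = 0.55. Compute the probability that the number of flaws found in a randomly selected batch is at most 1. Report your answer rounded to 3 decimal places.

0.156

Conditional on each plant, P(X ≤ 1): I: 0.8556; II: 0.0253958; III: 0.00908017.
By total probability, P(X ≤ 1) = 0.166667·0.8556 + 0.333333·0.0253958 + 0.5·0.00908017 = 0.155605.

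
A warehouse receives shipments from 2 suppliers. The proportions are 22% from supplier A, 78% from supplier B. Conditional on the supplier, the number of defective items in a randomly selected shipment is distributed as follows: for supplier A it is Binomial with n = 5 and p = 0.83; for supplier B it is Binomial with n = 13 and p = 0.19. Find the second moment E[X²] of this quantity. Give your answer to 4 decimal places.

For each component E[X²] = Var + (mean)², giving A: 17.928; B: 8.1016.
Overall E[X²] = 0.22·17.928 + 0.78·8.1016 = 10.2634.

10.2634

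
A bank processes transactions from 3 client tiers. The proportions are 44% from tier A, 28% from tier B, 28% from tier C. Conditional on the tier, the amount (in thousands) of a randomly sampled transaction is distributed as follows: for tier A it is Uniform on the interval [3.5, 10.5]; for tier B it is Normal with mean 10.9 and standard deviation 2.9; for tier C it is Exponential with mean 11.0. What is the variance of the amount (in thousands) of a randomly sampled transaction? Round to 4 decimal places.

Per component, A: μ=7, E[X²]=53.0833; B: μ=10.9, E[X²]=127.22; C: μ=11, E[X²]=242.
E[X] = 0.44·7 + 0.28·10.9 + 0.28·11 = 9.212.
E[X²] = 0.44·53.0833 + 0.28·127.22 + 0.28·242 = 126.738.
Var(X) = E[X²] − (E[X])² = 126.738 − 84.8609 = 41.8773.

41.8773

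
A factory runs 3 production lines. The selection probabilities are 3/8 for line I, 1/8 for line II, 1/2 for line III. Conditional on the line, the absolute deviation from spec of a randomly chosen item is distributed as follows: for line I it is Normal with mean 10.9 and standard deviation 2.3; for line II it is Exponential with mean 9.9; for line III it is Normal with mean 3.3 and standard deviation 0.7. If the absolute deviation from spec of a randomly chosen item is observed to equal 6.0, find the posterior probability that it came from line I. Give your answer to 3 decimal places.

Likelihoods f(6.0 | ·): I: 0.017931; II: 0.0551006; III: 0.000335114.
Posterior ∝ prior × likelihood. Numerator for I: 0.375·0.017931 = 0.00672413.
Normalizing constant: 0.375·0.017931 + 0.125·0.0551006 + 0.5·0.000335114 = 0.0137793.
P(I | observation) = 0.00672413 / 0.0137793 = 0.487989.

0.488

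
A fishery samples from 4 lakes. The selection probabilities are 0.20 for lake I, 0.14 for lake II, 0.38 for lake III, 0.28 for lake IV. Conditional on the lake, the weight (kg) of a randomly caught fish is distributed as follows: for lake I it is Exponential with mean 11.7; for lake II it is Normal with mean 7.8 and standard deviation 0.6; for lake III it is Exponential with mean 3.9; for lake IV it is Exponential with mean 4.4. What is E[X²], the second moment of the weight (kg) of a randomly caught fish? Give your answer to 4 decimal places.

For each component E[X²] = Var + (mean)², giving I: 273.78; II: 61.2; III: 30.42; IV: 38.72.
Overall E[X²] = 0.2·273.78 + 0.14·61.2 + 0.38·30.42 + 0.28·38.72 = 85.7252.

85.7252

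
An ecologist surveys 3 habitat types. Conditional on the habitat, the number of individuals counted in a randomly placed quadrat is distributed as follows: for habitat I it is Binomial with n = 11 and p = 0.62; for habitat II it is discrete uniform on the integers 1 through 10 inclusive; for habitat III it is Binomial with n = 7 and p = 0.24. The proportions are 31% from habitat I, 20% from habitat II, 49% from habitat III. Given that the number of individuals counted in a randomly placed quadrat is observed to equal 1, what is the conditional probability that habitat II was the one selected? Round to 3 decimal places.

Likelihoods P(X=1 | ·): I: 0.000428174; II: 0.1; III: 0.323736.
Posterior ∝ prior × likelihood. Numerator for II: 0.2·0.1 = 0.02.
Normalizing constant: 0.31·0.000428174 + 0.2·0.1 + 0.49·0.323736 = 0.178763.
P(II | observation) = 0.02 / 0.178763 = 0.11188.

0.112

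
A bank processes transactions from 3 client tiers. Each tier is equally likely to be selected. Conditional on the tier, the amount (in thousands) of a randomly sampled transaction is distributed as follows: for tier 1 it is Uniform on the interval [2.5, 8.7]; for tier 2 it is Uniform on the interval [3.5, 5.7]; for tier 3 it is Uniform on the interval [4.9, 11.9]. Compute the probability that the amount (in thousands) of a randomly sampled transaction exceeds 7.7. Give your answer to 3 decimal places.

Conditional on each tier, P(X > 7.7): 1: 0.16129; 2: 0; 3: 0.6.
By total probability, P(X > 7.7) = 0.333333·0.16129 + 0.333333·0 + 0.333333·0.6 = 0.253763.

0.254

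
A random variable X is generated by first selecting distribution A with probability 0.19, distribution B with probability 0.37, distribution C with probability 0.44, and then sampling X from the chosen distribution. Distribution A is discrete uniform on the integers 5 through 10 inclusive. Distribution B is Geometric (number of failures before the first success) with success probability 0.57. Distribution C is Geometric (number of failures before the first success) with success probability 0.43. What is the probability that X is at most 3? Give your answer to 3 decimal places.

0.751

Conditional on each component, P(X ≤ 3): A: 0; B: 0.965812; C: 0.89444.
By total probability, P(X ≤ 3) = 0.19·0 + 0.37·0.965812 + 0.44·0.89444 = 0.750904.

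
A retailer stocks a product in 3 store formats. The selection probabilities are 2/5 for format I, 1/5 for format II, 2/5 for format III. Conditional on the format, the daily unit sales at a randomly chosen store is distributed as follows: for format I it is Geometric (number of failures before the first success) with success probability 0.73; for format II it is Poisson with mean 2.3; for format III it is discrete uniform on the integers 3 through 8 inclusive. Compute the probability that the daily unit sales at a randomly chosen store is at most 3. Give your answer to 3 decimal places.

0.624

Conditional on each format, P(X ≤ 3): I: 0.994686; II: 0.799347; III: 0.166667.
By total probability, P(X ≤ 3) = 0.4·0.994686 + 0.2·0.799347 + 0.4·0.166667 = 0.62441.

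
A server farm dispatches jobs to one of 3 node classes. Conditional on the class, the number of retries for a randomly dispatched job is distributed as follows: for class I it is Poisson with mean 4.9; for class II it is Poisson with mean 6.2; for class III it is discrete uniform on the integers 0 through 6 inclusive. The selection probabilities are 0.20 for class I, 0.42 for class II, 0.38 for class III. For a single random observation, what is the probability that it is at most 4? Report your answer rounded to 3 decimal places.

0.472

Conditional on each class, P(X ≤ 4): I: 0.458212; II: 0.259177; III: 0.714286.
By total probability, P(X ≤ 4) = 0.2·0.458212 + 0.42·0.259177 + 0.38·0.714286 = 0.471925.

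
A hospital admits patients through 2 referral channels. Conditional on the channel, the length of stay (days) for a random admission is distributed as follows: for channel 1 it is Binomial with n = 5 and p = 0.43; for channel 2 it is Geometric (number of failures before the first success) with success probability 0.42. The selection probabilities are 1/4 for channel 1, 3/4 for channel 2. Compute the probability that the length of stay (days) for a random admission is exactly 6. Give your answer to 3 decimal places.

Conditional on each channel, P(X = 6): 1: 0; 2: 0.0159889.
By total probability, P(X = 6) = 0.25·0 + 0.75·0.0159889 = 0.0119916.

0.012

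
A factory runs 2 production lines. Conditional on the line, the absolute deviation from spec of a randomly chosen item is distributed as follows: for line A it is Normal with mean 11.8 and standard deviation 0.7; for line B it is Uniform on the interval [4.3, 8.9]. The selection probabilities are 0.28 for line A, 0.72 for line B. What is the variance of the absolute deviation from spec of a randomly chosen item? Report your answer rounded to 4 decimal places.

Per component, A: μ=11.8, E[X²]=139.73; B: μ=6.6, E[X²]=45.3233.
E[X] = 0.28·11.8 + 0.72·6.6 = 8.056.
E[X²] = 0.28·139.73 + 0.72·45.3233 = 71.7572.
Var(X) = E[X²] − (E[X])² = 71.7572 − 64.8991 = 6.85806.

6.8581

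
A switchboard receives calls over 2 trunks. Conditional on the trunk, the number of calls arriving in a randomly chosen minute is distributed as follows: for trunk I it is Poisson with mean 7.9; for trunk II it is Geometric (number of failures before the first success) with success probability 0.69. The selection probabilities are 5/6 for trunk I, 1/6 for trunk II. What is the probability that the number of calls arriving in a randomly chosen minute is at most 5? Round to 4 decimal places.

Conditional on each trunk, P(X ≤ 5): I: 0.200569; II: 0.999112.
By total probability, P(X ≤ 5) = 0.833333·0.200569 + 0.166667·0.999112 = 0.33366.

0.3337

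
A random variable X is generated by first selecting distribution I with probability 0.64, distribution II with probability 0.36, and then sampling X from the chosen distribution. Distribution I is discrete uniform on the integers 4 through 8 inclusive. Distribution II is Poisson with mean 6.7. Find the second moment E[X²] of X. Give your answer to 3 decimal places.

For each component E[X²] = Var + (mean)², giving I: 38; II: 51.59.
Overall E[X²] = 0.64·38 + 0.36·51.59 = 42.8924.

42.892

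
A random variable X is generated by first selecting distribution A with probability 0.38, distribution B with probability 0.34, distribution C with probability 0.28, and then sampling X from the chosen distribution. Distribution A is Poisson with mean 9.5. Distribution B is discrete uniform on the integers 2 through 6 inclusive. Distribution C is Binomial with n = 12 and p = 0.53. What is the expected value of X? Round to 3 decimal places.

6.751

Component means — A: 9.5; B: 4; C: 6.36.
E[X] = 0.38·9.5 + 0.34·4 + 0.28·6.36 = 6.7508.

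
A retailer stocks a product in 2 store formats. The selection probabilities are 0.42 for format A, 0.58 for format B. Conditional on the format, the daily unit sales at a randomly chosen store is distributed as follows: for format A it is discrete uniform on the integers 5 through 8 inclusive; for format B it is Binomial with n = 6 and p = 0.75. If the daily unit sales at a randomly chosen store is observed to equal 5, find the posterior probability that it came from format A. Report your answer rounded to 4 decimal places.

0.3371

Likelihoods P(X=5 | ·): A: 0.25; B: 0.355957.
Posterior ∝ prior × likelihood. Numerator for A: 0.42·0.25 = 0.105.
Normalizing constant: 0.42·0.25 + 0.58·0.355957 = 0.311455.
P(A | observation) = 0.105 / 0.311455 = 0.337127.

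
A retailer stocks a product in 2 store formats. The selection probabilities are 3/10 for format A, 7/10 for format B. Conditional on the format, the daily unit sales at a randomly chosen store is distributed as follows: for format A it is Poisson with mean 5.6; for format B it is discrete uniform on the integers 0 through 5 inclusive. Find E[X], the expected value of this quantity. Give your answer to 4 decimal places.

Component means — A: 5.6; B: 2.5.
E[X] = 0.3·5.6 + 0.7·2.5 = 3.43.

3.4300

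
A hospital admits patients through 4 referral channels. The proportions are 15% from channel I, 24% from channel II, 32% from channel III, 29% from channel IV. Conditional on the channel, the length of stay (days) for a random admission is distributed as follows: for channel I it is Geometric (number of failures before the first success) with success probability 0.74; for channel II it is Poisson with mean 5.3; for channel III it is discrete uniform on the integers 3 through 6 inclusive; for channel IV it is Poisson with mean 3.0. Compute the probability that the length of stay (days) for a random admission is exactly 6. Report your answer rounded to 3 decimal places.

Conditional on each channel, P(X = 6): I: 0.000228598; II: 0.15366; III: 0.25; IV: 0.0504094.
By total probability, P(X = 6) = 0.15·0.000228598 + 0.24·0.15366 + 0.32·0.25 + 0.29·0.0504094 = 0.131532.

0.132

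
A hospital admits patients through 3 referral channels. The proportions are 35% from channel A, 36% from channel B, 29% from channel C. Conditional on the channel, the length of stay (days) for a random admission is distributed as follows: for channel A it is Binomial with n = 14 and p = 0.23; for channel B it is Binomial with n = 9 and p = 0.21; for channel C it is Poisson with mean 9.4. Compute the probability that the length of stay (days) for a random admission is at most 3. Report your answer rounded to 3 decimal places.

0.536

Conditional on each channel, P(X ≤ 3): A: 0.592428; B: 0.90057; C: 0.0159666.
By total probability, P(X ≤ 3) = 0.35·0.592428 + 0.36·0.90057 + 0.29·0.0159666 = 0.536185.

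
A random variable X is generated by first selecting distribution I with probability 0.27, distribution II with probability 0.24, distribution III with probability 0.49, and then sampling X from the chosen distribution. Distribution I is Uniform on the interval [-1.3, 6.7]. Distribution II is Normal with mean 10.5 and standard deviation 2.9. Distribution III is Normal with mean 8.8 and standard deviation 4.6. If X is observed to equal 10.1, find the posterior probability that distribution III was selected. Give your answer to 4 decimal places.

0.5553

Likelihoods f(10.1 | ·): I: 0; II: 0.136264; III: 0.0833315.
Posterior ∝ prior × likelihood. Numerator for III: 0.49·0.0833315 = 0.0408324.
Normalizing constant: 0.27·0 + 0.24·0.136264 + 0.49·0.0833315 = 0.0735358.
P(III | observation) = 0.0408324 / 0.0735358 = 0.555273.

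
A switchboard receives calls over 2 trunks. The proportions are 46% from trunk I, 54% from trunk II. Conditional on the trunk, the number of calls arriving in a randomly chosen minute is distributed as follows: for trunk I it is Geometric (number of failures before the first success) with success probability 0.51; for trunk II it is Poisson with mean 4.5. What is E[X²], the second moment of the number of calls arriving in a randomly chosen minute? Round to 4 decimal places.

14.6562

For each component E[X²] = Var + (mean)², giving I: 2.807; II: 24.75.
Overall E[X²] = 0.46·2.807 + 0.54·24.75 = 14.6562.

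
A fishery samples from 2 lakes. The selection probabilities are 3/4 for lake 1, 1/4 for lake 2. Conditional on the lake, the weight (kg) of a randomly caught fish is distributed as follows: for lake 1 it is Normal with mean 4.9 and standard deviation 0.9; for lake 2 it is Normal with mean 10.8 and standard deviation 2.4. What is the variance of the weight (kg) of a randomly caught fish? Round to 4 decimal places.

8.5744

Per component, 1: μ=4.9, E[X²]=24.82; 2: μ=10.8, E[X²]=122.4.
E[X] = 0.75·4.9 + 0.25·10.8 = 6.375.
E[X²] = 0.75·24.82 + 0.25·122.4 = 49.215.
Var(X) = E[X²] − (E[X])² = 49.215 − 40.6406 = 8.57438.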